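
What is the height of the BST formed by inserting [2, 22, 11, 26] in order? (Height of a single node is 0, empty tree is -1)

Insertion order: [2, 22, 11, 26]
Tree (level-order array): [2, None, 22, 11, 26]
Compute height bottom-up (empty subtree = -1):
  height(11) = 1 + max(-1, -1) = 0
  height(26) = 1 + max(-1, -1) = 0
  height(22) = 1 + max(0, 0) = 1
  height(2) = 1 + max(-1, 1) = 2
Height = 2


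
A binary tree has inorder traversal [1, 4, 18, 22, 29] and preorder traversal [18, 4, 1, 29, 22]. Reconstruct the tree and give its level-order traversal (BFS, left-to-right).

Inorder:  [1, 4, 18, 22, 29]
Preorder: [18, 4, 1, 29, 22]
Algorithm: preorder visits root first, so consume preorder in order;
for each root, split the current inorder slice at that value into
left-subtree inorder and right-subtree inorder, then recurse.
Recursive splits:
  root=18; inorder splits into left=[1, 4], right=[22, 29]
  root=4; inorder splits into left=[1], right=[]
  root=1; inorder splits into left=[], right=[]
  root=29; inorder splits into left=[22], right=[]
  root=22; inorder splits into left=[], right=[]
Reconstructed level-order: [18, 4, 29, 1, 22]


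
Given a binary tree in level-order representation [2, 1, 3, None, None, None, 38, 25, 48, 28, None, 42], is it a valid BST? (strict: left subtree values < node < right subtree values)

Level-order array: [2, 1, 3, None, None, None, 38, 25, 48, 28, None, 42]
Validate using subtree bounds (lo, hi): at each node, require lo < value < hi,
then recurse left with hi=value and right with lo=value.
Preorder trace (stopping at first violation):
  at node 2 with bounds (-inf, +inf): OK
  at node 1 with bounds (-inf, 2): OK
  at node 3 with bounds (2, +inf): OK
  at node 38 with bounds (3, +inf): OK
  at node 25 with bounds (3, 38): OK
  at node 28 with bounds (3, 25): VIOLATION
Node 28 violates its bound: not (3 < 28 < 25).
Result: Not a valid BST


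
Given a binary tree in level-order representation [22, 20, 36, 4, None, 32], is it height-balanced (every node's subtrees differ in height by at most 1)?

Tree (level-order array): [22, 20, 36, 4, None, 32]
Definition: a tree is height-balanced if, at every node, |h(left) - h(right)| <= 1 (empty subtree has height -1).
Bottom-up per-node check:
  node 4: h_left=-1, h_right=-1, diff=0 [OK], height=0
  node 20: h_left=0, h_right=-1, diff=1 [OK], height=1
  node 32: h_left=-1, h_right=-1, diff=0 [OK], height=0
  node 36: h_left=0, h_right=-1, diff=1 [OK], height=1
  node 22: h_left=1, h_right=1, diff=0 [OK], height=2
All nodes satisfy the balance condition.
Result: Balanced


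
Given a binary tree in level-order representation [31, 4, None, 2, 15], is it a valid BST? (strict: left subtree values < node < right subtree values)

Level-order array: [31, 4, None, 2, 15]
Validate using subtree bounds (lo, hi): at each node, require lo < value < hi,
then recurse left with hi=value and right with lo=value.
Preorder trace (stopping at first violation):
  at node 31 with bounds (-inf, +inf): OK
  at node 4 with bounds (-inf, 31): OK
  at node 2 with bounds (-inf, 4): OK
  at node 15 with bounds (4, 31): OK
No violation found at any node.
Result: Valid BST


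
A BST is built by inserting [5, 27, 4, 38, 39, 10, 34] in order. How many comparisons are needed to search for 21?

Search path for 21: 5 -> 27 -> 10
Found: False
Comparisons: 3


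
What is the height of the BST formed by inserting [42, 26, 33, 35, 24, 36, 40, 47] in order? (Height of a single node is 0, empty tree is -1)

Insertion order: [42, 26, 33, 35, 24, 36, 40, 47]
Tree (level-order array): [42, 26, 47, 24, 33, None, None, None, None, None, 35, None, 36, None, 40]
Compute height bottom-up (empty subtree = -1):
  height(24) = 1 + max(-1, -1) = 0
  height(40) = 1 + max(-1, -1) = 0
  height(36) = 1 + max(-1, 0) = 1
  height(35) = 1 + max(-1, 1) = 2
  height(33) = 1 + max(-1, 2) = 3
  height(26) = 1 + max(0, 3) = 4
  height(47) = 1 + max(-1, -1) = 0
  height(42) = 1 + max(4, 0) = 5
Height = 5


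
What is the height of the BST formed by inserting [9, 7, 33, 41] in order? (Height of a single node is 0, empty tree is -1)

Insertion order: [9, 7, 33, 41]
Tree (level-order array): [9, 7, 33, None, None, None, 41]
Compute height bottom-up (empty subtree = -1):
  height(7) = 1 + max(-1, -1) = 0
  height(41) = 1 + max(-1, -1) = 0
  height(33) = 1 + max(-1, 0) = 1
  height(9) = 1 + max(0, 1) = 2
Height = 2


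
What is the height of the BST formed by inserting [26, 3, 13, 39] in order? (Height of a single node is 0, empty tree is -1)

Insertion order: [26, 3, 13, 39]
Tree (level-order array): [26, 3, 39, None, 13]
Compute height bottom-up (empty subtree = -1):
  height(13) = 1 + max(-1, -1) = 0
  height(3) = 1 + max(-1, 0) = 1
  height(39) = 1 + max(-1, -1) = 0
  height(26) = 1 + max(1, 0) = 2
Height = 2


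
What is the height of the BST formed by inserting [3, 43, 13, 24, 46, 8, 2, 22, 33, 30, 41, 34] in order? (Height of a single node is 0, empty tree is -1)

Insertion order: [3, 43, 13, 24, 46, 8, 2, 22, 33, 30, 41, 34]
Tree (level-order array): [3, 2, 43, None, None, 13, 46, 8, 24, None, None, None, None, 22, 33, None, None, 30, 41, None, None, 34]
Compute height bottom-up (empty subtree = -1):
  height(2) = 1 + max(-1, -1) = 0
  height(8) = 1 + max(-1, -1) = 0
  height(22) = 1 + max(-1, -1) = 0
  height(30) = 1 + max(-1, -1) = 0
  height(34) = 1 + max(-1, -1) = 0
  height(41) = 1 + max(0, -1) = 1
  height(33) = 1 + max(0, 1) = 2
  height(24) = 1 + max(0, 2) = 3
  height(13) = 1 + max(0, 3) = 4
  height(46) = 1 + max(-1, -1) = 0
  height(43) = 1 + max(4, 0) = 5
  height(3) = 1 + max(0, 5) = 6
Height = 6


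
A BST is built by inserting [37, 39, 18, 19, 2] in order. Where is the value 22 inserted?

Starting tree (level order): [37, 18, 39, 2, 19]
Insertion path: 37 -> 18 -> 19
Result: insert 22 as right child of 19
Final tree (level order): [37, 18, 39, 2, 19, None, None, None, None, None, 22]


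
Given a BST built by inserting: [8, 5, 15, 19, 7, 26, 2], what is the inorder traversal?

Tree insertion order: [8, 5, 15, 19, 7, 26, 2]
Tree (level-order array): [8, 5, 15, 2, 7, None, 19, None, None, None, None, None, 26]
Inorder traversal: [2, 5, 7, 8, 15, 19, 26]


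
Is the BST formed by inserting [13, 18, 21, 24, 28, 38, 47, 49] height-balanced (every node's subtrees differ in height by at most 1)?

Tree (level-order array): [13, None, 18, None, 21, None, 24, None, 28, None, 38, None, 47, None, 49]
Definition: a tree is height-balanced if, at every node, |h(left) - h(right)| <= 1 (empty subtree has height -1).
Bottom-up per-node check:
  node 49: h_left=-1, h_right=-1, diff=0 [OK], height=0
  node 47: h_left=-1, h_right=0, diff=1 [OK], height=1
  node 38: h_left=-1, h_right=1, diff=2 [FAIL (|-1-1|=2 > 1)], height=2
  node 28: h_left=-1, h_right=2, diff=3 [FAIL (|-1-2|=3 > 1)], height=3
  node 24: h_left=-1, h_right=3, diff=4 [FAIL (|-1-3|=4 > 1)], height=4
  node 21: h_left=-1, h_right=4, diff=5 [FAIL (|-1-4|=5 > 1)], height=5
  node 18: h_left=-1, h_right=5, diff=6 [FAIL (|-1-5|=6 > 1)], height=6
  node 13: h_left=-1, h_right=6, diff=7 [FAIL (|-1-6|=7 > 1)], height=7
Node 38 violates the condition: |-1 - 1| = 2 > 1.
Result: Not balanced


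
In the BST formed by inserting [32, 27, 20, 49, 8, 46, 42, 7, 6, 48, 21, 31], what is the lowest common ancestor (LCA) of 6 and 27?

Tree insertion order: [32, 27, 20, 49, 8, 46, 42, 7, 6, 48, 21, 31]
Tree (level-order array): [32, 27, 49, 20, 31, 46, None, 8, 21, None, None, 42, 48, 7, None, None, None, None, None, None, None, 6]
In a BST, the LCA of p=6, q=27 is the first node v on the
root-to-leaf path with p <= v <= q (go left if both < v, right if both > v).
Walk from root:
  at 32: both 6 and 27 < 32, go left
  at 27: 6 <= 27 <= 27, this is the LCA
LCA = 27


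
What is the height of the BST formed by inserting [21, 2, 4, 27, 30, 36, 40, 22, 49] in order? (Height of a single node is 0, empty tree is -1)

Insertion order: [21, 2, 4, 27, 30, 36, 40, 22, 49]
Tree (level-order array): [21, 2, 27, None, 4, 22, 30, None, None, None, None, None, 36, None, 40, None, 49]
Compute height bottom-up (empty subtree = -1):
  height(4) = 1 + max(-1, -1) = 0
  height(2) = 1 + max(-1, 0) = 1
  height(22) = 1 + max(-1, -1) = 0
  height(49) = 1 + max(-1, -1) = 0
  height(40) = 1 + max(-1, 0) = 1
  height(36) = 1 + max(-1, 1) = 2
  height(30) = 1 + max(-1, 2) = 3
  height(27) = 1 + max(0, 3) = 4
  height(21) = 1 + max(1, 4) = 5
Height = 5


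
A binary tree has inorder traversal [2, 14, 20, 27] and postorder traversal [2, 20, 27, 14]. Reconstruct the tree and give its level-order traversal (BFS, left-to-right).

Inorder:   [2, 14, 20, 27]
Postorder: [2, 20, 27, 14]
Algorithm: postorder visits root last, so walk postorder right-to-left;
each value is the root of the current inorder slice — split it at that
value, recurse on the right subtree first, then the left.
Recursive splits:
  root=14; inorder splits into left=[2], right=[20, 27]
  root=27; inorder splits into left=[20], right=[]
  root=20; inorder splits into left=[], right=[]
  root=2; inorder splits into left=[], right=[]
Reconstructed level-order: [14, 2, 27, 20]


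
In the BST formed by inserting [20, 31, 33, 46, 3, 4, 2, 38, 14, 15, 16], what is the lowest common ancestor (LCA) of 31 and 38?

Tree insertion order: [20, 31, 33, 46, 3, 4, 2, 38, 14, 15, 16]
Tree (level-order array): [20, 3, 31, 2, 4, None, 33, None, None, None, 14, None, 46, None, 15, 38, None, None, 16]
In a BST, the LCA of p=31, q=38 is the first node v on the
root-to-leaf path with p <= v <= q (go left if both < v, right if both > v).
Walk from root:
  at 20: both 31 and 38 > 20, go right
  at 31: 31 <= 31 <= 38, this is the LCA
LCA = 31


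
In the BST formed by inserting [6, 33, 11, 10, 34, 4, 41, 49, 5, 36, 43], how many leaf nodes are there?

Tree built from: [6, 33, 11, 10, 34, 4, 41, 49, 5, 36, 43]
Tree (level-order array): [6, 4, 33, None, 5, 11, 34, None, None, 10, None, None, 41, None, None, 36, 49, None, None, 43]
Rule: A leaf has 0 children.
Per-node child counts:
  node 6: 2 child(ren)
  node 4: 1 child(ren)
  node 5: 0 child(ren)
  node 33: 2 child(ren)
  node 11: 1 child(ren)
  node 10: 0 child(ren)
  node 34: 1 child(ren)
  node 41: 2 child(ren)
  node 36: 0 child(ren)
  node 49: 1 child(ren)
  node 43: 0 child(ren)
Matching nodes: [5, 10, 36, 43]
Count of leaf nodes: 4


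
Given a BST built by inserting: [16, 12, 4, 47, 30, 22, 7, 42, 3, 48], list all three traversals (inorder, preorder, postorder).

Tree insertion order: [16, 12, 4, 47, 30, 22, 7, 42, 3, 48]
Tree (level-order array): [16, 12, 47, 4, None, 30, 48, 3, 7, 22, 42]
Inorder (L, root, R): [3, 4, 7, 12, 16, 22, 30, 42, 47, 48]
Preorder (root, L, R): [16, 12, 4, 3, 7, 47, 30, 22, 42, 48]
Postorder (L, R, root): [3, 7, 4, 12, 22, 42, 30, 48, 47, 16]


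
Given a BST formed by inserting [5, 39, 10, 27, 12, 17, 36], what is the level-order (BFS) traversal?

Tree insertion order: [5, 39, 10, 27, 12, 17, 36]
Tree (level-order array): [5, None, 39, 10, None, None, 27, 12, 36, None, 17]
BFS from the root, enqueuing left then right child of each popped node:
  queue [5] -> pop 5, enqueue [39], visited so far: [5]
  queue [39] -> pop 39, enqueue [10], visited so far: [5, 39]
  queue [10] -> pop 10, enqueue [27], visited so far: [5, 39, 10]
  queue [27] -> pop 27, enqueue [12, 36], visited so far: [5, 39, 10, 27]
  queue [12, 36] -> pop 12, enqueue [17], visited so far: [5, 39, 10, 27, 12]
  queue [36, 17] -> pop 36, enqueue [none], visited so far: [5, 39, 10, 27, 12, 36]
  queue [17] -> pop 17, enqueue [none], visited so far: [5, 39, 10, 27, 12, 36, 17]
Result: [5, 39, 10, 27, 12, 36, 17]


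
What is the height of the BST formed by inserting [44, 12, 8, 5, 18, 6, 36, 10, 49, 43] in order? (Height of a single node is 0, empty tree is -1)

Insertion order: [44, 12, 8, 5, 18, 6, 36, 10, 49, 43]
Tree (level-order array): [44, 12, 49, 8, 18, None, None, 5, 10, None, 36, None, 6, None, None, None, 43]
Compute height bottom-up (empty subtree = -1):
  height(6) = 1 + max(-1, -1) = 0
  height(5) = 1 + max(-1, 0) = 1
  height(10) = 1 + max(-1, -1) = 0
  height(8) = 1 + max(1, 0) = 2
  height(43) = 1 + max(-1, -1) = 0
  height(36) = 1 + max(-1, 0) = 1
  height(18) = 1 + max(-1, 1) = 2
  height(12) = 1 + max(2, 2) = 3
  height(49) = 1 + max(-1, -1) = 0
  height(44) = 1 + max(3, 0) = 4
Height = 4


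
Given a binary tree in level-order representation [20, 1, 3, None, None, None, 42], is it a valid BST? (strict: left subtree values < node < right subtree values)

Level-order array: [20, 1, 3, None, None, None, 42]
Validate using subtree bounds (lo, hi): at each node, require lo < value < hi,
then recurse left with hi=value and right with lo=value.
Preorder trace (stopping at first violation):
  at node 20 with bounds (-inf, +inf): OK
  at node 1 with bounds (-inf, 20): OK
  at node 3 with bounds (20, +inf): VIOLATION
Node 3 violates its bound: not (20 < 3 < +inf).
Result: Not a valid BST


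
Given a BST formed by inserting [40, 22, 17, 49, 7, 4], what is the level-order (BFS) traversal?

Tree insertion order: [40, 22, 17, 49, 7, 4]
Tree (level-order array): [40, 22, 49, 17, None, None, None, 7, None, 4]
BFS from the root, enqueuing left then right child of each popped node:
  queue [40] -> pop 40, enqueue [22, 49], visited so far: [40]
  queue [22, 49] -> pop 22, enqueue [17], visited so far: [40, 22]
  queue [49, 17] -> pop 49, enqueue [none], visited so far: [40, 22, 49]
  queue [17] -> pop 17, enqueue [7], visited so far: [40, 22, 49, 17]
  queue [7] -> pop 7, enqueue [4], visited so far: [40, 22, 49, 17, 7]
  queue [4] -> pop 4, enqueue [none], visited so far: [40, 22, 49, 17, 7, 4]
Result: [40, 22, 49, 17, 7, 4]


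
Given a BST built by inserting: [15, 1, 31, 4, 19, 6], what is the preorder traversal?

Tree insertion order: [15, 1, 31, 4, 19, 6]
Tree (level-order array): [15, 1, 31, None, 4, 19, None, None, 6]
Preorder traversal: [15, 1, 4, 6, 31, 19]


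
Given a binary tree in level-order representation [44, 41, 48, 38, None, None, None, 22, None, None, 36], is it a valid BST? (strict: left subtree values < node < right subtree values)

Level-order array: [44, 41, 48, 38, None, None, None, 22, None, None, 36]
Validate using subtree bounds (lo, hi): at each node, require lo < value < hi,
then recurse left with hi=value and right with lo=value.
Preorder trace (stopping at first violation):
  at node 44 with bounds (-inf, +inf): OK
  at node 41 with bounds (-inf, 44): OK
  at node 38 with bounds (-inf, 41): OK
  at node 22 with bounds (-inf, 38): OK
  at node 36 with bounds (22, 38): OK
  at node 48 with bounds (44, +inf): OK
No violation found at any node.
Result: Valid BST


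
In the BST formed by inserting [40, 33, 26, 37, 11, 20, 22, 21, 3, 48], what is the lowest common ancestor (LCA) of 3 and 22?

Tree insertion order: [40, 33, 26, 37, 11, 20, 22, 21, 3, 48]
Tree (level-order array): [40, 33, 48, 26, 37, None, None, 11, None, None, None, 3, 20, None, None, None, 22, 21]
In a BST, the LCA of p=3, q=22 is the first node v on the
root-to-leaf path with p <= v <= q (go left if both < v, right if both > v).
Walk from root:
  at 40: both 3 and 22 < 40, go left
  at 33: both 3 and 22 < 33, go left
  at 26: both 3 and 22 < 26, go left
  at 11: 3 <= 11 <= 22, this is the LCA
LCA = 11


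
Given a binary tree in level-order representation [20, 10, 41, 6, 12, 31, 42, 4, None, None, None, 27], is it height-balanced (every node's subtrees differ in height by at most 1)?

Tree (level-order array): [20, 10, 41, 6, 12, 31, 42, 4, None, None, None, 27]
Definition: a tree is height-balanced if, at every node, |h(left) - h(right)| <= 1 (empty subtree has height -1).
Bottom-up per-node check:
  node 4: h_left=-1, h_right=-1, diff=0 [OK], height=0
  node 6: h_left=0, h_right=-1, diff=1 [OK], height=1
  node 12: h_left=-1, h_right=-1, diff=0 [OK], height=0
  node 10: h_left=1, h_right=0, diff=1 [OK], height=2
  node 27: h_left=-1, h_right=-1, diff=0 [OK], height=0
  node 31: h_left=0, h_right=-1, diff=1 [OK], height=1
  node 42: h_left=-1, h_right=-1, diff=0 [OK], height=0
  node 41: h_left=1, h_right=0, diff=1 [OK], height=2
  node 20: h_left=2, h_right=2, diff=0 [OK], height=3
All nodes satisfy the balance condition.
Result: Balanced


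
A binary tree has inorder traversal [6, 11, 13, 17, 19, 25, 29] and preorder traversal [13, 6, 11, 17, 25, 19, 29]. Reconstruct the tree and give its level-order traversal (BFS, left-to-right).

Inorder:  [6, 11, 13, 17, 19, 25, 29]
Preorder: [13, 6, 11, 17, 25, 19, 29]
Algorithm: preorder visits root first, so consume preorder in order;
for each root, split the current inorder slice at that value into
left-subtree inorder and right-subtree inorder, then recurse.
Recursive splits:
  root=13; inorder splits into left=[6, 11], right=[17, 19, 25, 29]
  root=6; inorder splits into left=[], right=[11]
  root=11; inorder splits into left=[], right=[]
  root=17; inorder splits into left=[], right=[19, 25, 29]
  root=25; inorder splits into left=[19], right=[29]
  root=19; inorder splits into left=[], right=[]
  root=29; inorder splits into left=[], right=[]
Reconstructed level-order: [13, 6, 17, 11, 25, 19, 29]


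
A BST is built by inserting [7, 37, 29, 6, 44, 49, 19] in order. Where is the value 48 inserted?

Starting tree (level order): [7, 6, 37, None, None, 29, 44, 19, None, None, 49]
Insertion path: 7 -> 37 -> 44 -> 49
Result: insert 48 as left child of 49
Final tree (level order): [7, 6, 37, None, None, 29, 44, 19, None, None, 49, None, None, 48]


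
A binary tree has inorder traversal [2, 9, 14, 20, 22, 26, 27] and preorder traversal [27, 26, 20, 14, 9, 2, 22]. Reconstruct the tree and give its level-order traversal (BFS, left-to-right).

Inorder:  [2, 9, 14, 20, 22, 26, 27]
Preorder: [27, 26, 20, 14, 9, 2, 22]
Algorithm: preorder visits root first, so consume preorder in order;
for each root, split the current inorder slice at that value into
left-subtree inorder and right-subtree inorder, then recurse.
Recursive splits:
  root=27; inorder splits into left=[2, 9, 14, 20, 22, 26], right=[]
  root=26; inorder splits into left=[2, 9, 14, 20, 22], right=[]
  root=20; inorder splits into left=[2, 9, 14], right=[22]
  root=14; inorder splits into left=[2, 9], right=[]
  root=9; inorder splits into left=[2], right=[]
  root=2; inorder splits into left=[], right=[]
  root=22; inorder splits into left=[], right=[]
Reconstructed level-order: [27, 26, 20, 14, 22, 9, 2]


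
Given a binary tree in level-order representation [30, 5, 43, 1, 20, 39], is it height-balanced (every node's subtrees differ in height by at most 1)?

Tree (level-order array): [30, 5, 43, 1, 20, 39]
Definition: a tree is height-balanced if, at every node, |h(left) - h(right)| <= 1 (empty subtree has height -1).
Bottom-up per-node check:
  node 1: h_left=-1, h_right=-1, diff=0 [OK], height=0
  node 20: h_left=-1, h_right=-1, diff=0 [OK], height=0
  node 5: h_left=0, h_right=0, diff=0 [OK], height=1
  node 39: h_left=-1, h_right=-1, diff=0 [OK], height=0
  node 43: h_left=0, h_right=-1, diff=1 [OK], height=1
  node 30: h_left=1, h_right=1, diff=0 [OK], height=2
All nodes satisfy the balance condition.
Result: Balanced


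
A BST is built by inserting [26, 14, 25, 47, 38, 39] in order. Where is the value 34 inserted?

Starting tree (level order): [26, 14, 47, None, 25, 38, None, None, None, None, 39]
Insertion path: 26 -> 47 -> 38
Result: insert 34 as left child of 38
Final tree (level order): [26, 14, 47, None, 25, 38, None, None, None, 34, 39]


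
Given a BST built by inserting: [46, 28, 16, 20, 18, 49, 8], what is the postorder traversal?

Tree insertion order: [46, 28, 16, 20, 18, 49, 8]
Tree (level-order array): [46, 28, 49, 16, None, None, None, 8, 20, None, None, 18]
Postorder traversal: [8, 18, 20, 16, 28, 49, 46]


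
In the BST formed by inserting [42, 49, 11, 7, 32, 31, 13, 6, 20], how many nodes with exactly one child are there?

Tree built from: [42, 49, 11, 7, 32, 31, 13, 6, 20]
Tree (level-order array): [42, 11, 49, 7, 32, None, None, 6, None, 31, None, None, None, 13, None, None, 20]
Rule: These are nodes with exactly 1 non-null child.
Per-node child counts:
  node 42: 2 child(ren)
  node 11: 2 child(ren)
  node 7: 1 child(ren)
  node 6: 0 child(ren)
  node 32: 1 child(ren)
  node 31: 1 child(ren)
  node 13: 1 child(ren)
  node 20: 0 child(ren)
  node 49: 0 child(ren)
Matching nodes: [7, 32, 31, 13]
Count of nodes with exactly one child: 4


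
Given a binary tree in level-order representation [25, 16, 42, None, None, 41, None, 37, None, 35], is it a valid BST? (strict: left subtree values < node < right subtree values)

Level-order array: [25, 16, 42, None, None, 41, None, 37, None, 35]
Validate using subtree bounds (lo, hi): at each node, require lo < value < hi,
then recurse left with hi=value and right with lo=value.
Preorder trace (stopping at first violation):
  at node 25 with bounds (-inf, +inf): OK
  at node 16 with bounds (-inf, 25): OK
  at node 42 with bounds (25, +inf): OK
  at node 41 with bounds (25, 42): OK
  at node 37 with bounds (25, 41): OK
  at node 35 with bounds (25, 37): OK
No violation found at any node.
Result: Valid BST


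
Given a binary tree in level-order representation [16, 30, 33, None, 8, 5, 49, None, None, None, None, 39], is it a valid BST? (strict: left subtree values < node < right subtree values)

Level-order array: [16, 30, 33, None, 8, 5, 49, None, None, None, None, 39]
Validate using subtree bounds (lo, hi): at each node, require lo < value < hi,
then recurse left with hi=value and right with lo=value.
Preorder trace (stopping at first violation):
  at node 16 with bounds (-inf, +inf): OK
  at node 30 with bounds (-inf, 16): VIOLATION
Node 30 violates its bound: not (-inf < 30 < 16).
Result: Not a valid BST


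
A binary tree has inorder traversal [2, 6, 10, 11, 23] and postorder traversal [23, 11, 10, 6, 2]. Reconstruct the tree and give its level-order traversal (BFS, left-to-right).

Inorder:   [2, 6, 10, 11, 23]
Postorder: [23, 11, 10, 6, 2]
Algorithm: postorder visits root last, so walk postorder right-to-left;
each value is the root of the current inorder slice — split it at that
value, recurse on the right subtree first, then the left.
Recursive splits:
  root=2; inorder splits into left=[], right=[6, 10, 11, 23]
  root=6; inorder splits into left=[], right=[10, 11, 23]
  root=10; inorder splits into left=[], right=[11, 23]
  root=11; inorder splits into left=[], right=[23]
  root=23; inorder splits into left=[], right=[]
Reconstructed level-order: [2, 6, 10, 11, 23]


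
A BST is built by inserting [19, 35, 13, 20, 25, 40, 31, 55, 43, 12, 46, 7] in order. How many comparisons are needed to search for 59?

Search path for 59: 19 -> 35 -> 40 -> 55
Found: False
Comparisons: 4


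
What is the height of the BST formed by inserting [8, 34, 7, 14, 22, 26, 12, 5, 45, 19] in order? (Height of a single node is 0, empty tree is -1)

Insertion order: [8, 34, 7, 14, 22, 26, 12, 5, 45, 19]
Tree (level-order array): [8, 7, 34, 5, None, 14, 45, None, None, 12, 22, None, None, None, None, 19, 26]
Compute height bottom-up (empty subtree = -1):
  height(5) = 1 + max(-1, -1) = 0
  height(7) = 1 + max(0, -1) = 1
  height(12) = 1 + max(-1, -1) = 0
  height(19) = 1 + max(-1, -1) = 0
  height(26) = 1 + max(-1, -1) = 0
  height(22) = 1 + max(0, 0) = 1
  height(14) = 1 + max(0, 1) = 2
  height(45) = 1 + max(-1, -1) = 0
  height(34) = 1 + max(2, 0) = 3
  height(8) = 1 + max(1, 3) = 4
Height = 4


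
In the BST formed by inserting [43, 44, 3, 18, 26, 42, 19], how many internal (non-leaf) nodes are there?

Tree built from: [43, 44, 3, 18, 26, 42, 19]
Tree (level-order array): [43, 3, 44, None, 18, None, None, None, 26, 19, 42]
Rule: An internal node has at least one child.
Per-node child counts:
  node 43: 2 child(ren)
  node 3: 1 child(ren)
  node 18: 1 child(ren)
  node 26: 2 child(ren)
  node 19: 0 child(ren)
  node 42: 0 child(ren)
  node 44: 0 child(ren)
Matching nodes: [43, 3, 18, 26]
Count of internal (non-leaf) nodes: 4


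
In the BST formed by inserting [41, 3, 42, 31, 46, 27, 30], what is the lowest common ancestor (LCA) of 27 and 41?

Tree insertion order: [41, 3, 42, 31, 46, 27, 30]
Tree (level-order array): [41, 3, 42, None, 31, None, 46, 27, None, None, None, None, 30]
In a BST, the LCA of p=27, q=41 is the first node v on the
root-to-leaf path with p <= v <= q (go left if both < v, right if both > v).
Walk from root:
  at 41: 27 <= 41 <= 41, this is the LCA
LCA = 41


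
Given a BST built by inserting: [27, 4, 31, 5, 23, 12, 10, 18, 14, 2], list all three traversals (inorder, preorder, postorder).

Tree insertion order: [27, 4, 31, 5, 23, 12, 10, 18, 14, 2]
Tree (level-order array): [27, 4, 31, 2, 5, None, None, None, None, None, 23, 12, None, 10, 18, None, None, 14]
Inorder (L, root, R): [2, 4, 5, 10, 12, 14, 18, 23, 27, 31]
Preorder (root, L, R): [27, 4, 2, 5, 23, 12, 10, 18, 14, 31]
Postorder (L, R, root): [2, 10, 14, 18, 12, 23, 5, 4, 31, 27]


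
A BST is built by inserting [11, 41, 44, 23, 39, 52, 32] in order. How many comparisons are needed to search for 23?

Search path for 23: 11 -> 41 -> 23
Found: True
Comparisons: 3


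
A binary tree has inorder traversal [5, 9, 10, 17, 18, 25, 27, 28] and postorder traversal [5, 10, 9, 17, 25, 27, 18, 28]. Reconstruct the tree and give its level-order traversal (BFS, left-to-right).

Inorder:   [5, 9, 10, 17, 18, 25, 27, 28]
Postorder: [5, 10, 9, 17, 25, 27, 18, 28]
Algorithm: postorder visits root last, so walk postorder right-to-left;
each value is the root of the current inorder slice — split it at that
value, recurse on the right subtree first, then the left.
Recursive splits:
  root=28; inorder splits into left=[5, 9, 10, 17, 18, 25, 27], right=[]
  root=18; inorder splits into left=[5, 9, 10, 17], right=[25, 27]
  root=27; inorder splits into left=[25], right=[]
  root=25; inorder splits into left=[], right=[]
  root=17; inorder splits into left=[5, 9, 10], right=[]
  root=9; inorder splits into left=[5], right=[10]
  root=10; inorder splits into left=[], right=[]
  root=5; inorder splits into left=[], right=[]
Reconstructed level-order: [28, 18, 17, 27, 9, 25, 5, 10]


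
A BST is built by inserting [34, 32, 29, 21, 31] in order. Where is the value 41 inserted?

Starting tree (level order): [34, 32, None, 29, None, 21, 31]
Insertion path: 34
Result: insert 41 as right child of 34
Final tree (level order): [34, 32, 41, 29, None, None, None, 21, 31]


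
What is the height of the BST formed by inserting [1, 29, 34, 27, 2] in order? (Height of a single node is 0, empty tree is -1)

Insertion order: [1, 29, 34, 27, 2]
Tree (level-order array): [1, None, 29, 27, 34, 2]
Compute height bottom-up (empty subtree = -1):
  height(2) = 1 + max(-1, -1) = 0
  height(27) = 1 + max(0, -1) = 1
  height(34) = 1 + max(-1, -1) = 0
  height(29) = 1 + max(1, 0) = 2
  height(1) = 1 + max(-1, 2) = 3
Height = 3


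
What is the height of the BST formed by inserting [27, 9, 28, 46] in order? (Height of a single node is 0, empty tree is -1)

Insertion order: [27, 9, 28, 46]
Tree (level-order array): [27, 9, 28, None, None, None, 46]
Compute height bottom-up (empty subtree = -1):
  height(9) = 1 + max(-1, -1) = 0
  height(46) = 1 + max(-1, -1) = 0
  height(28) = 1 + max(-1, 0) = 1
  height(27) = 1 + max(0, 1) = 2
Height = 2


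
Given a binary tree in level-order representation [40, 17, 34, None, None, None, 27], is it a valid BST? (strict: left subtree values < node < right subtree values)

Level-order array: [40, 17, 34, None, None, None, 27]
Validate using subtree bounds (lo, hi): at each node, require lo < value < hi,
then recurse left with hi=value and right with lo=value.
Preorder trace (stopping at first violation):
  at node 40 with bounds (-inf, +inf): OK
  at node 17 with bounds (-inf, 40): OK
  at node 34 with bounds (40, +inf): VIOLATION
Node 34 violates its bound: not (40 < 34 < +inf).
Result: Not a valid BST


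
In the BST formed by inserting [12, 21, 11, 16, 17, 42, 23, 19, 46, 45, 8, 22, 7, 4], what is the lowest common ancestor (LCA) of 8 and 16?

Tree insertion order: [12, 21, 11, 16, 17, 42, 23, 19, 46, 45, 8, 22, 7, 4]
Tree (level-order array): [12, 11, 21, 8, None, 16, 42, 7, None, None, 17, 23, 46, 4, None, None, 19, 22, None, 45]
In a BST, the LCA of p=8, q=16 is the first node v on the
root-to-leaf path with p <= v <= q (go left if both < v, right if both > v).
Walk from root:
  at 12: 8 <= 12 <= 16, this is the LCA
LCA = 12


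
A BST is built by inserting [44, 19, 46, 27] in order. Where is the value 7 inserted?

Starting tree (level order): [44, 19, 46, None, 27]
Insertion path: 44 -> 19
Result: insert 7 as left child of 19
Final tree (level order): [44, 19, 46, 7, 27]


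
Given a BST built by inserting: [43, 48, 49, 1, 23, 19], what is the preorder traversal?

Tree insertion order: [43, 48, 49, 1, 23, 19]
Tree (level-order array): [43, 1, 48, None, 23, None, 49, 19]
Preorder traversal: [43, 1, 23, 19, 48, 49]


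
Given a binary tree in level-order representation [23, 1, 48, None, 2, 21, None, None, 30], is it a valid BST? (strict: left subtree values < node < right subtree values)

Level-order array: [23, 1, 48, None, 2, 21, None, None, 30]
Validate using subtree bounds (lo, hi): at each node, require lo < value < hi,
then recurse left with hi=value and right with lo=value.
Preorder trace (stopping at first violation):
  at node 23 with bounds (-inf, +inf): OK
  at node 1 with bounds (-inf, 23): OK
  at node 2 with bounds (1, 23): OK
  at node 30 with bounds (2, 23): VIOLATION
Node 30 violates its bound: not (2 < 30 < 23).
Result: Not a valid BST


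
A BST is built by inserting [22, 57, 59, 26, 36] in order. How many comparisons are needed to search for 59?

Search path for 59: 22 -> 57 -> 59
Found: True
Comparisons: 3


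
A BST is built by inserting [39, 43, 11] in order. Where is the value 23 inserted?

Starting tree (level order): [39, 11, 43]
Insertion path: 39 -> 11
Result: insert 23 as right child of 11
Final tree (level order): [39, 11, 43, None, 23]


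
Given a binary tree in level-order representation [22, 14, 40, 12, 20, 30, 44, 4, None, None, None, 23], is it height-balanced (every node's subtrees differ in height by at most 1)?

Tree (level-order array): [22, 14, 40, 12, 20, 30, 44, 4, None, None, None, 23]
Definition: a tree is height-balanced if, at every node, |h(left) - h(right)| <= 1 (empty subtree has height -1).
Bottom-up per-node check:
  node 4: h_left=-1, h_right=-1, diff=0 [OK], height=0
  node 12: h_left=0, h_right=-1, diff=1 [OK], height=1
  node 20: h_left=-1, h_right=-1, diff=0 [OK], height=0
  node 14: h_left=1, h_right=0, diff=1 [OK], height=2
  node 23: h_left=-1, h_right=-1, diff=0 [OK], height=0
  node 30: h_left=0, h_right=-1, diff=1 [OK], height=1
  node 44: h_left=-1, h_right=-1, diff=0 [OK], height=0
  node 40: h_left=1, h_right=0, diff=1 [OK], height=2
  node 22: h_left=2, h_right=2, diff=0 [OK], height=3
All nodes satisfy the balance condition.
Result: Balanced


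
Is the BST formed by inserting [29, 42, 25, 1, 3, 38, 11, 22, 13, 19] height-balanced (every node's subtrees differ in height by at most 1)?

Tree (level-order array): [29, 25, 42, 1, None, 38, None, None, 3, None, None, None, 11, None, 22, 13, None, None, 19]
Definition: a tree is height-balanced if, at every node, |h(left) - h(right)| <= 1 (empty subtree has height -1).
Bottom-up per-node check:
  node 19: h_left=-1, h_right=-1, diff=0 [OK], height=0
  node 13: h_left=-1, h_right=0, diff=1 [OK], height=1
  node 22: h_left=1, h_right=-1, diff=2 [FAIL (|1--1|=2 > 1)], height=2
  node 11: h_left=-1, h_right=2, diff=3 [FAIL (|-1-2|=3 > 1)], height=3
  node 3: h_left=-1, h_right=3, diff=4 [FAIL (|-1-3|=4 > 1)], height=4
  node 1: h_left=-1, h_right=4, diff=5 [FAIL (|-1-4|=5 > 1)], height=5
  node 25: h_left=5, h_right=-1, diff=6 [FAIL (|5--1|=6 > 1)], height=6
  node 38: h_left=-1, h_right=-1, diff=0 [OK], height=0
  node 42: h_left=0, h_right=-1, diff=1 [OK], height=1
  node 29: h_left=6, h_right=1, diff=5 [FAIL (|6-1|=5 > 1)], height=7
Node 22 violates the condition: |1 - -1| = 2 > 1.
Result: Not balanced


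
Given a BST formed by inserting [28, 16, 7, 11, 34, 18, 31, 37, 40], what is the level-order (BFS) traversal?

Tree insertion order: [28, 16, 7, 11, 34, 18, 31, 37, 40]
Tree (level-order array): [28, 16, 34, 7, 18, 31, 37, None, 11, None, None, None, None, None, 40]
BFS from the root, enqueuing left then right child of each popped node:
  queue [28] -> pop 28, enqueue [16, 34], visited so far: [28]
  queue [16, 34] -> pop 16, enqueue [7, 18], visited so far: [28, 16]
  queue [34, 7, 18] -> pop 34, enqueue [31, 37], visited so far: [28, 16, 34]
  queue [7, 18, 31, 37] -> pop 7, enqueue [11], visited so far: [28, 16, 34, 7]
  queue [18, 31, 37, 11] -> pop 18, enqueue [none], visited so far: [28, 16, 34, 7, 18]
  queue [31, 37, 11] -> pop 31, enqueue [none], visited so far: [28, 16, 34, 7, 18, 31]
  queue [37, 11] -> pop 37, enqueue [40], visited so far: [28, 16, 34, 7, 18, 31, 37]
  queue [11, 40] -> pop 11, enqueue [none], visited so far: [28, 16, 34, 7, 18, 31, 37, 11]
  queue [40] -> pop 40, enqueue [none], visited so far: [28, 16, 34, 7, 18, 31, 37, 11, 40]
Result: [28, 16, 34, 7, 18, 31, 37, 11, 40]


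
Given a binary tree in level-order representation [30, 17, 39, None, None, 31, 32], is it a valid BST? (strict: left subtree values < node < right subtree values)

Level-order array: [30, 17, 39, None, None, 31, 32]
Validate using subtree bounds (lo, hi): at each node, require lo < value < hi,
then recurse left with hi=value and right with lo=value.
Preorder trace (stopping at first violation):
  at node 30 with bounds (-inf, +inf): OK
  at node 17 with bounds (-inf, 30): OK
  at node 39 with bounds (30, +inf): OK
  at node 31 with bounds (30, 39): OK
  at node 32 with bounds (39, +inf): VIOLATION
Node 32 violates its bound: not (39 < 32 < +inf).
Result: Not a valid BST


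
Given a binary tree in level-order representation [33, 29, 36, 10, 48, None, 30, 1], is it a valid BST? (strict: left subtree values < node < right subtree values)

Level-order array: [33, 29, 36, 10, 48, None, 30, 1]
Validate using subtree bounds (lo, hi): at each node, require lo < value < hi,
then recurse left with hi=value and right with lo=value.
Preorder trace (stopping at first violation):
  at node 33 with bounds (-inf, +inf): OK
  at node 29 with bounds (-inf, 33): OK
  at node 10 with bounds (-inf, 29): OK
  at node 1 with bounds (-inf, 10): OK
  at node 48 with bounds (29, 33): VIOLATION
Node 48 violates its bound: not (29 < 48 < 33).
Result: Not a valid BST


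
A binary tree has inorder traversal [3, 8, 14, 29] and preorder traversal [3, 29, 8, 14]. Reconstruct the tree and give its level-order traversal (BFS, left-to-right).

Inorder:  [3, 8, 14, 29]
Preorder: [3, 29, 8, 14]
Algorithm: preorder visits root first, so consume preorder in order;
for each root, split the current inorder slice at that value into
left-subtree inorder and right-subtree inorder, then recurse.
Recursive splits:
  root=3; inorder splits into left=[], right=[8, 14, 29]
  root=29; inorder splits into left=[8, 14], right=[]
  root=8; inorder splits into left=[], right=[14]
  root=14; inorder splits into left=[], right=[]
Reconstructed level-order: [3, 29, 8, 14]


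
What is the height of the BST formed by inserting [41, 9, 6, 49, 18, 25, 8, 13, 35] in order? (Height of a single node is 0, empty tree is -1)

Insertion order: [41, 9, 6, 49, 18, 25, 8, 13, 35]
Tree (level-order array): [41, 9, 49, 6, 18, None, None, None, 8, 13, 25, None, None, None, None, None, 35]
Compute height bottom-up (empty subtree = -1):
  height(8) = 1 + max(-1, -1) = 0
  height(6) = 1 + max(-1, 0) = 1
  height(13) = 1 + max(-1, -1) = 0
  height(35) = 1 + max(-1, -1) = 0
  height(25) = 1 + max(-1, 0) = 1
  height(18) = 1 + max(0, 1) = 2
  height(9) = 1 + max(1, 2) = 3
  height(49) = 1 + max(-1, -1) = 0
  height(41) = 1 + max(3, 0) = 4
Height = 4


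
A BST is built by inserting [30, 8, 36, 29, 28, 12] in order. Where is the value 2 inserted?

Starting tree (level order): [30, 8, 36, None, 29, None, None, 28, None, 12]
Insertion path: 30 -> 8
Result: insert 2 as left child of 8
Final tree (level order): [30, 8, 36, 2, 29, None, None, None, None, 28, None, 12]


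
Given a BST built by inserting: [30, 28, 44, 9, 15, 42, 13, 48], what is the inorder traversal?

Tree insertion order: [30, 28, 44, 9, 15, 42, 13, 48]
Tree (level-order array): [30, 28, 44, 9, None, 42, 48, None, 15, None, None, None, None, 13]
Inorder traversal: [9, 13, 15, 28, 30, 42, 44, 48]


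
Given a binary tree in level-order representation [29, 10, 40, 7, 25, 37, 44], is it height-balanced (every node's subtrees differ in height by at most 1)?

Tree (level-order array): [29, 10, 40, 7, 25, 37, 44]
Definition: a tree is height-balanced if, at every node, |h(left) - h(right)| <= 1 (empty subtree has height -1).
Bottom-up per-node check:
  node 7: h_left=-1, h_right=-1, diff=0 [OK], height=0
  node 25: h_left=-1, h_right=-1, diff=0 [OK], height=0
  node 10: h_left=0, h_right=0, diff=0 [OK], height=1
  node 37: h_left=-1, h_right=-1, diff=0 [OK], height=0
  node 44: h_left=-1, h_right=-1, diff=0 [OK], height=0
  node 40: h_left=0, h_right=0, diff=0 [OK], height=1
  node 29: h_left=1, h_right=1, diff=0 [OK], height=2
All nodes satisfy the balance condition.
Result: Balanced


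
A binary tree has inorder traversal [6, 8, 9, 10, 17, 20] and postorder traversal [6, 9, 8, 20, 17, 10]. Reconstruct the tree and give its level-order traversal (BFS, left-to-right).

Inorder:   [6, 8, 9, 10, 17, 20]
Postorder: [6, 9, 8, 20, 17, 10]
Algorithm: postorder visits root last, so walk postorder right-to-left;
each value is the root of the current inorder slice — split it at that
value, recurse on the right subtree first, then the left.
Recursive splits:
  root=10; inorder splits into left=[6, 8, 9], right=[17, 20]
  root=17; inorder splits into left=[], right=[20]
  root=20; inorder splits into left=[], right=[]
  root=8; inorder splits into left=[6], right=[9]
  root=9; inorder splits into left=[], right=[]
  root=6; inorder splits into left=[], right=[]
Reconstructed level-order: [10, 8, 17, 6, 9, 20]


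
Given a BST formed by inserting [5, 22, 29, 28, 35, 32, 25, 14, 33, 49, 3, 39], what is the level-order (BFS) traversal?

Tree insertion order: [5, 22, 29, 28, 35, 32, 25, 14, 33, 49, 3, 39]
Tree (level-order array): [5, 3, 22, None, None, 14, 29, None, None, 28, 35, 25, None, 32, 49, None, None, None, 33, 39]
BFS from the root, enqueuing left then right child of each popped node:
  queue [5] -> pop 5, enqueue [3, 22], visited so far: [5]
  queue [3, 22] -> pop 3, enqueue [none], visited so far: [5, 3]
  queue [22] -> pop 22, enqueue [14, 29], visited so far: [5, 3, 22]
  queue [14, 29] -> pop 14, enqueue [none], visited so far: [5, 3, 22, 14]
  queue [29] -> pop 29, enqueue [28, 35], visited so far: [5, 3, 22, 14, 29]
  queue [28, 35] -> pop 28, enqueue [25], visited so far: [5, 3, 22, 14, 29, 28]
  queue [35, 25] -> pop 35, enqueue [32, 49], visited so far: [5, 3, 22, 14, 29, 28, 35]
  queue [25, 32, 49] -> pop 25, enqueue [none], visited so far: [5, 3, 22, 14, 29, 28, 35, 25]
  queue [32, 49] -> pop 32, enqueue [33], visited so far: [5, 3, 22, 14, 29, 28, 35, 25, 32]
  queue [49, 33] -> pop 49, enqueue [39], visited so far: [5, 3, 22, 14, 29, 28, 35, 25, 32, 49]
  queue [33, 39] -> pop 33, enqueue [none], visited so far: [5, 3, 22, 14, 29, 28, 35, 25, 32, 49, 33]
  queue [39] -> pop 39, enqueue [none], visited so far: [5, 3, 22, 14, 29, 28, 35, 25, 32, 49, 33, 39]
Result: [5, 3, 22, 14, 29, 28, 35, 25, 32, 49, 33, 39]


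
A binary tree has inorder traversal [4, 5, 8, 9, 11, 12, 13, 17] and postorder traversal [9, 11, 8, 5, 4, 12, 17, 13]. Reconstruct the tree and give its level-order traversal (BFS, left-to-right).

Inorder:   [4, 5, 8, 9, 11, 12, 13, 17]
Postorder: [9, 11, 8, 5, 4, 12, 17, 13]
Algorithm: postorder visits root last, so walk postorder right-to-left;
each value is the root of the current inorder slice — split it at that
value, recurse on the right subtree first, then the left.
Recursive splits:
  root=13; inorder splits into left=[4, 5, 8, 9, 11, 12], right=[17]
  root=17; inorder splits into left=[], right=[]
  root=12; inorder splits into left=[4, 5, 8, 9, 11], right=[]
  root=4; inorder splits into left=[], right=[5, 8, 9, 11]
  root=5; inorder splits into left=[], right=[8, 9, 11]
  root=8; inorder splits into left=[], right=[9, 11]
  root=11; inorder splits into left=[9], right=[]
  root=9; inorder splits into left=[], right=[]
Reconstructed level-order: [13, 12, 17, 4, 5, 8, 11, 9]
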